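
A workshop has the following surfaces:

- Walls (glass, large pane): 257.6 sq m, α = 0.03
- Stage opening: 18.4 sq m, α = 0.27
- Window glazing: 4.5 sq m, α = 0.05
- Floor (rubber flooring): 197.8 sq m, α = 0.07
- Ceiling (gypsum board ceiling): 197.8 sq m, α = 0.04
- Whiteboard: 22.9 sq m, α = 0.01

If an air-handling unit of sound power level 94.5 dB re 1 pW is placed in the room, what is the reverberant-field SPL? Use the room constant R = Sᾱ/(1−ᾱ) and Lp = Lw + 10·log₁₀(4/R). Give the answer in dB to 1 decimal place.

84.9 dB

A = 34.908 sabins; S = 699.0 sq m.
ᾱ = 0.0499, so room constant R = A/(1−ᾱ) = 36.741 sq m.
Lp = Lw + 10 log₁₀(4/R) = 94.5 -9.63 = 84.9 dB.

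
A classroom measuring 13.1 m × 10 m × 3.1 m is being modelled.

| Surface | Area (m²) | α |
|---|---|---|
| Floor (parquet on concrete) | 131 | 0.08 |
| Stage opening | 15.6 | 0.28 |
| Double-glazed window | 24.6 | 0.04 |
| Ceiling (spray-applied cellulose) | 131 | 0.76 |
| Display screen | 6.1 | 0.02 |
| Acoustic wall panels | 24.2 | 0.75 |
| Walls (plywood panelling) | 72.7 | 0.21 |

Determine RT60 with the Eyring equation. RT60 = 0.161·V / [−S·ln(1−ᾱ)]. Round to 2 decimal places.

0.35 s

Total surface area S = 131 + 15.6 + 24.6 + 131 + 6.1 + 24.2 + 72.7 = 405.2 m².
Σ(Sᵢαᵢ) = 131×0.08 + 15.6×0.28 + 24.6×0.04 + 131×0.76 + 6.1×0.02 + 24.2×0.75 + 72.7×0.21 = 148.931.
Mean coefficient ᾱ = A/S = 0.3675.
−S·ln(1−ᾱ) = −405.2 × ln(1 − 0.3675) = 185.612.
V = 13.1 × 10 × 3.1 = 406.1 m³.
T = 0.161·V/[−S·ln(1−ᾱ)] = 0.161·406.1/185.612 = 0.35 s.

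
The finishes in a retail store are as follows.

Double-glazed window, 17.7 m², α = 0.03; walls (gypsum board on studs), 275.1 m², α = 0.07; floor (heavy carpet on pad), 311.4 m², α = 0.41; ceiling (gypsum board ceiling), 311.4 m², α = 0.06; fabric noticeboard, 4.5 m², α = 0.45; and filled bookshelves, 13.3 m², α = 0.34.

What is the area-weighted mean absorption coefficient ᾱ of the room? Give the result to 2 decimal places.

S = Σ Sᵢ = 17.7 + 275.1 + 311.4 + 311.4 + 4.5 + 13.3 = 933.4 m².
A = 17.7×0.03 + 275.1×0.07 + 311.4×0.41 + 311.4×0.06 + 4.5×0.45 + 13.3×0.34 = 172.693 sabins.
ᾱ = 172.693 / 933.4 = 0.19.

0.19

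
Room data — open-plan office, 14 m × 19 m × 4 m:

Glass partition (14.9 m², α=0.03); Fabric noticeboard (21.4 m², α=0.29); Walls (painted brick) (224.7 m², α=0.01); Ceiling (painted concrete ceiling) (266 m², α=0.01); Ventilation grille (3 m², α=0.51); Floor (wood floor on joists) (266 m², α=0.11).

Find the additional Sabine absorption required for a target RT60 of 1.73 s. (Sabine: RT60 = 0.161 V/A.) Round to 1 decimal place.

A₁ = Σ Sᵢαᵢ = 14.9×0.03 + 21.4×0.29 + 224.7×0.01 + 266×0.01 + 3×0.51 + 266×0.11 = 42.350 sabins.
For T = 1.73 s, need A₂ = 0.161·V/T = 0.161·1064/1.73 = 99.020 sabins.
ΔA = A₂ − A₁ = 99.020 − 42.350 = 56.7 sabins.

56.7 sabins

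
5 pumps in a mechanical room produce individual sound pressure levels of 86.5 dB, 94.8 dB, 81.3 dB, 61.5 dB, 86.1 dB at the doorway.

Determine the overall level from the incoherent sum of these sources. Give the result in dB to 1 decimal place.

Σ 10^(Lᵢ/10) = 4.01e+09.
L_total = 10·log₁₀(4.01e+09) = 96.0 dB.

96.0 dB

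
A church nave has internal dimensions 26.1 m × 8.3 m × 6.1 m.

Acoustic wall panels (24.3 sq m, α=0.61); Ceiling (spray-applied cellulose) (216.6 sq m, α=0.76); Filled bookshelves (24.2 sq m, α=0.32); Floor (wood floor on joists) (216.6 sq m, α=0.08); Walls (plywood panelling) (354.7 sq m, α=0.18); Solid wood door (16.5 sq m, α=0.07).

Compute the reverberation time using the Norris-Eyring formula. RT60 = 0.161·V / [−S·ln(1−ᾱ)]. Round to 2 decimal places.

0.66 sec

S = Σ Sᵢ = 852.9 sq m.
Absorption A = 24.3×0.61 + 216.6×0.76 + 24.2×0.32 + 216.6×0.08 + 354.7×0.18 + 16.5×0.07 = 269.512 sabins.
Mean coefficient ᾱ = A/S = 0.3160.
Eyring denominator: −S ln(1−ᾱ) = 323.929.
V = 26.1 × 8.3 × 6.1 = 1321.443 m³.
RT60 = 0.161 × 1321.443 / 323.929 = 0.66 s.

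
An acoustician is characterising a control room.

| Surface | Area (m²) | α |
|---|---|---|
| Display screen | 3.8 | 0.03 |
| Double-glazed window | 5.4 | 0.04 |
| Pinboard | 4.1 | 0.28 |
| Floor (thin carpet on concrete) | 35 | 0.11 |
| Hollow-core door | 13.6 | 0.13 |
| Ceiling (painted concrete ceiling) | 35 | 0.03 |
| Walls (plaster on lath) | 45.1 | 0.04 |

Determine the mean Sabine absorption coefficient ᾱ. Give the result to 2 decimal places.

0.07

S = Σ Sᵢ = 3.8 + 5.4 + 4.1 + 35 + 13.6 + 35 + 45.1 = 142.0 m².
A = 3.8·0.03 + 5.4·0.04 + 4.1·0.28 + 35·0.11 + 13.6·0.13 + 35·0.03 + 45.1·0.04 = 9.950 sabins.
ᾱ = 9.950 / 142.0 = 0.07.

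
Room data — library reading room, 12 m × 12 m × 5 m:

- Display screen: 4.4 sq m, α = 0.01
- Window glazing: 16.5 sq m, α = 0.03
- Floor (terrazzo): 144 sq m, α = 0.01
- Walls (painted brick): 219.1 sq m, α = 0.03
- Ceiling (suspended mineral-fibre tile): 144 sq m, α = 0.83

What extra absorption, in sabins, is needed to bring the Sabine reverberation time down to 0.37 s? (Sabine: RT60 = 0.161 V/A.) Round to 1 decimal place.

A₁ = Σ Sᵢαᵢ = 4.4×0.01 + 16.5×0.03 + 144×0.01 + 219.1×0.03 + 144×0.83 = 128.072 sabins.
Target A₂ = 0.161·720/0.37 = 313.297 sabins (V = 720 m³).
ΔA = A₂ − A₁ = 313.297 − 128.072 = 185.2 sabins.

185.2 sabins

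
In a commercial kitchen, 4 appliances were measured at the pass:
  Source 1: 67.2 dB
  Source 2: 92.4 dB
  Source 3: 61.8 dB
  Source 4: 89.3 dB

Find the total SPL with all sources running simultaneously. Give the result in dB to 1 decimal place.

Σ 10^(Lᵢ/10) = 2.596e+09.
Combined level = 10 log₁₀(2.596e+09) = 94.1 dB.

94.1 dB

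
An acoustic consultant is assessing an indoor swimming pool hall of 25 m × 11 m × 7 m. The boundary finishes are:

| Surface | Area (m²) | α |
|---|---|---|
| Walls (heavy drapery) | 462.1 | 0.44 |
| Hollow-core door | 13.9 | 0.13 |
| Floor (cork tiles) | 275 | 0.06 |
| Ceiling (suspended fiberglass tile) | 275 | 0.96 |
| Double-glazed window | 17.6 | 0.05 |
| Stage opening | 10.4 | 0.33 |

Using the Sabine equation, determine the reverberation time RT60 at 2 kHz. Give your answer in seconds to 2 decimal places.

Total absorption A = 462.1*0.44 + 13.9*0.13 + 275*0.06 + 275*0.96 + 17.6*0.05 + 10.4*0.33
  = 203.324 + 1.807 + 16.500 + 264.000 + 0.880 + 3.432 = 489.943 m² sabins.
Volume V = 25 × 11 × 7 = 1925 m³.
Sabine: RT60 = 0.161 × 1925 / 489.943 = 0.63 s.

0.63 sec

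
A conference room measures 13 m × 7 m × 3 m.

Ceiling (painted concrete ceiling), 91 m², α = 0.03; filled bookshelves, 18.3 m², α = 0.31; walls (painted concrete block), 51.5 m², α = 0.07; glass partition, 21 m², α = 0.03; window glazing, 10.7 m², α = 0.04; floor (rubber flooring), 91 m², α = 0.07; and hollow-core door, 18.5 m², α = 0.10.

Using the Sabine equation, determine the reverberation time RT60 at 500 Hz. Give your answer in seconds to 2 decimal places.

A = Σ Sᵢαᵢ = 91×0.03 + 18.3×0.31 + 51.5×0.07 + 21×0.03 + 10.7×0.04 + 91×0.07 + 18.5×0.10 = 21.286 sabins.
V = 13·7·3 = 273 m³.
Sabine: RT60 = 0.161 × 273 / 21.286 = 2.06 s.

2.06 s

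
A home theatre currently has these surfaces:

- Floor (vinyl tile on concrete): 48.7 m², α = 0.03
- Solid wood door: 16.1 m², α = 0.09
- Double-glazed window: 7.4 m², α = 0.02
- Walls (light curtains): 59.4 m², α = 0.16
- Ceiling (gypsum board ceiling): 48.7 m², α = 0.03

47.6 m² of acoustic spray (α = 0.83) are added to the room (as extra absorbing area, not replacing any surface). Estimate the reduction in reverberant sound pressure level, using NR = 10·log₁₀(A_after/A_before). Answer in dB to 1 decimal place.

A_before = Σ Sᵢαᵢ = 48.7×0.03 + 16.1×0.09 + 7.4×0.02 + 59.4×0.16 + 48.7×0.03 = 14.023 sabins.
Treatment contributes 47.6·0.83 = 39.508 sabins.
A_after = 14.023 + 39.508 = 53.531 sabins.
Reduction = 10 log₁₀(A_after/A_before) = 10 log₁₀(3.8174) = 5.8 dB.

5.8 dB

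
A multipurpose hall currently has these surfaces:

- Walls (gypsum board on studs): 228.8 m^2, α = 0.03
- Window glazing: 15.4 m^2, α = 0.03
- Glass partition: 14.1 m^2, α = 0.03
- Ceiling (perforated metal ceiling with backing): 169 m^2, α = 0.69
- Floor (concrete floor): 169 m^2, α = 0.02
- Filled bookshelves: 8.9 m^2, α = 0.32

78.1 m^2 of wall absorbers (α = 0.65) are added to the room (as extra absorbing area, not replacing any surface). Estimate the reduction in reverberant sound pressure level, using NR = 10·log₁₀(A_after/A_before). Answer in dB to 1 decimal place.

1.4 dB

Summing Sᵢαᵢ: 6.864 + 0.462 + 0.423 + 116.610 + 3.380 + 2.848 → A_before = 130.587 sabins.
Treatment contributes 78.1·0.65 = 50.765 sabins.
A_after = 130.587 + 50.765 = 181.352 sabins.
NR = 10·log₁₀(181.352/130.587) = 1.4 dB.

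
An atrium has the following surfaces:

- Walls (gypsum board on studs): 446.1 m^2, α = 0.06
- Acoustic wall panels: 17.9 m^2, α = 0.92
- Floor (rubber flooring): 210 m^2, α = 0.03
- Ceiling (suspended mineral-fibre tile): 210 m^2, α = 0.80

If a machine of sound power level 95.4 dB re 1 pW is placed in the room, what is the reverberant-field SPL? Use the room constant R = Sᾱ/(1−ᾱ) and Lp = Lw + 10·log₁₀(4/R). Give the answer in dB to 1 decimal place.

Σ(Sᵢαᵢ) = 446.1·0.06 + 17.9·0.92 + 210·0.03 + 210·0.80 = 217.534; total area S = 884.0 m^2.
ᾱ = 0.2461, so room constant R = A/(1−ᾱ) = 288.545 m^2.
Lp = 95.4 + 10·log₁₀(4/288.545) = 95.4 + (-18.58) = 76.8 dB.

76.8 dB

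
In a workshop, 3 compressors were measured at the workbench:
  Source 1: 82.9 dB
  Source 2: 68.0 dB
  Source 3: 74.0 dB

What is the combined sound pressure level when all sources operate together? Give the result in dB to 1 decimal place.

83.5 dB

Σ 10^(Lᵢ/10) = 2.264e+08.
Combined level = 10 log₁₀(2.264e+08) = 83.5 dB.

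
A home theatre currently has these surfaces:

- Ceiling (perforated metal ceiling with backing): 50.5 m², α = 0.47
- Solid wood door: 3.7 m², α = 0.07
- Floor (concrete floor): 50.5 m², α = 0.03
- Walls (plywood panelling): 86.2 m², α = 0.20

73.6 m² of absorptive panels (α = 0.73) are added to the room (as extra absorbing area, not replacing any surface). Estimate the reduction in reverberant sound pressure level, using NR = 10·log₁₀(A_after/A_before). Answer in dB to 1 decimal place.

A_before = Σ Sᵢαᵢ = 50.5×0.47 + 3.7×0.07 + 50.5×0.03 + 86.2×0.20 = 42.749 sabins.
Added absorption = 73.6 × 0.73 = 53.728 sabins.
A_after = 42.749 + 53.728 = 96.477 sabins.
Reduction = 10 log₁₀(A_after/A_before) = 10 log₁₀(2.2568) = 3.5 dB.

3.5 dB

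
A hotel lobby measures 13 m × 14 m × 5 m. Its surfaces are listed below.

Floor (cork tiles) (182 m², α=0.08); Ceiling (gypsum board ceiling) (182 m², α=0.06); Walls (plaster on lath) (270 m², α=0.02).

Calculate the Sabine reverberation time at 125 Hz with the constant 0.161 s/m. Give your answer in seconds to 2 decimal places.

4.74 seconds

Total absorption A = 182*0.08 + 182*0.06 + 270*0.02
  = 14.560 + 10.920 + 5.400 = 30.880 m² sabins.
Room volume: 910 m³.
RT60 = 0.161 · V / A = 0.161 × 910 / 30.880 = 4.74 s.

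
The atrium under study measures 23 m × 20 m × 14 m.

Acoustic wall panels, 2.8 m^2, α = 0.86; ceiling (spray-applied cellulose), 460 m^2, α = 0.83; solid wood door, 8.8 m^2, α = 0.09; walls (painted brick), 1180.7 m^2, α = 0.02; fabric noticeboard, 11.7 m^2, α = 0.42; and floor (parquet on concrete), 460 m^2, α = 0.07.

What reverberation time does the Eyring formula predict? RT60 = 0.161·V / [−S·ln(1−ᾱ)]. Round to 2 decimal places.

Total surface area S = 2.8 + 460 + 8.8 + 1180.7 + 11.7 + 460 = 2124.0 m^2.
Absorption A = 2.8·0.86 + 460·0.83 + 8.8·0.09 + 1180.7·0.02 + 11.7·0.42 + 460·0.07 = 445.728 sabins.
ᾱ = 445.728 / 2124.0 = 0.2099.
−S·ln(1−ᾱ) = −2124.0 × ln(1 − 0.2099) = 500.405.
V = 23 × 20 × 14 = 6440 m³.
T = 0.161·V/[−S·ln(1−ᾱ)] = 0.161·6440/500.405 = 2.07 s.

2.07 s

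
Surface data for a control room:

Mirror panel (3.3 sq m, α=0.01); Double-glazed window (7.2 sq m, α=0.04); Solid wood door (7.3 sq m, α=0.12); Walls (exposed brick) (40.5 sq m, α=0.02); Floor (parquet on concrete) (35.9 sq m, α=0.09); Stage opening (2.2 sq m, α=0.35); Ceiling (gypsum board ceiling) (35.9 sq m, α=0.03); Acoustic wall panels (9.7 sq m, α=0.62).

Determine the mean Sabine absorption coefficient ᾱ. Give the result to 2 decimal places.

0.09

Total surface area S = 142.0 sq m.
Σ(Sᵢαᵢ) = 3.3×0.01 + 7.2×0.04 + 7.3×0.12 + 40.5×0.02 + 35.9×0.09 + 2.2×0.35 + 35.9×0.03 + 9.7×0.62 = 13.099.
ᾱ = A/S = 0.09.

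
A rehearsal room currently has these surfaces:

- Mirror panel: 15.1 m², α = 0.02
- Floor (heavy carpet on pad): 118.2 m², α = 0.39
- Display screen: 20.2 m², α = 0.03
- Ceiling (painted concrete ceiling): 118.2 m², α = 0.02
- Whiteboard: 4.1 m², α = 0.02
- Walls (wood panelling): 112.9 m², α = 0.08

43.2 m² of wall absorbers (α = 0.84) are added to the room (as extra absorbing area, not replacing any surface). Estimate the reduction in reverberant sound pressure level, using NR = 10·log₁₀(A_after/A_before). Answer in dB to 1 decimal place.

A_before = Σ Sᵢαᵢ = 15.1×0.02 + 118.2×0.39 + 20.2×0.03 + 118.2×0.02 + 4.1×0.02 + 112.9×0.08 = 58.484 sabins.
Treatment contributes 43.2·0.84 = 36.288 sabins.
A_after = 58.484 + 36.288 = 94.772 sabins.
Reduction = 10 log₁₀(A_after/A_before) = 10 log₁₀(1.6205) = 2.1 dB.

2.1 dB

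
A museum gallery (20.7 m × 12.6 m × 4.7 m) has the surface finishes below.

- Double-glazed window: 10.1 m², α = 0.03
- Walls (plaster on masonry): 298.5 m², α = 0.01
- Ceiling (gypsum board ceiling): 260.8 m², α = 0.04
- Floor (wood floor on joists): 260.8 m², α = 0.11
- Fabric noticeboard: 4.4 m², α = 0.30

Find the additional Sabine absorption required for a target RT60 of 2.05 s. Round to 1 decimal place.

Summing Sᵢαᵢ: 0.303 + 2.985 + 10.432 + 28.688 + 1.320 → A₁ = 43.728 sabins.
For T = 2.05 s, need A₂ = 0.161·V/T = 0.161·1225.854/2.05 = 96.274 sabins.
Shortfall: 96.274 − 43.728 = 52.5 sabins.

52.5 sabins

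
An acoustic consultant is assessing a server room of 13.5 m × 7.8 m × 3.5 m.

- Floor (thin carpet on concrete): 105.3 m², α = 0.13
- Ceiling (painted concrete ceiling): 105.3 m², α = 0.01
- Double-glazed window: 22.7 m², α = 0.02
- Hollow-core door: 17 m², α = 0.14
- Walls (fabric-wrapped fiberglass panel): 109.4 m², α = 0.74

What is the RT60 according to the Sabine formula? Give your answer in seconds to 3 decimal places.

0.602 s

A = Σ Sᵢαᵢ = 105.3·0.13 + 105.3·0.01 + 22.7·0.02 + 17·0.14 + 109.4·0.74 = 98.532 sabins.
V = 13.5·7.8·3.5 = 368.55 m³.
T = 0.161 V/A = 0.161·368.55/98.532 = 0.602 s.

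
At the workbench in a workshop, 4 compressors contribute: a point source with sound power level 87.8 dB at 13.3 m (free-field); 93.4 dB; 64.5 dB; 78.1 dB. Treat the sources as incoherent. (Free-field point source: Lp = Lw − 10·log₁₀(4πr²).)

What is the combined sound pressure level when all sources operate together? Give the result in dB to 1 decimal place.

Source at 13.3 m: Lp = 87.8 − 10·log₁₀(4π·13.3²) = 87.8 − 10·log₁₀(2222.865) = 54.3 dB.
Sum in the linear (power) domain: Σ 10^(Lᵢ/10) = 10^(54.3/10) + 10^(93.4/10) + 10^(64.5/10) + 10^(78.1/10) = 2.255e+09.
Combined level = 10 log₁₀(2.255e+09) = 93.5 dB.

93.5 dB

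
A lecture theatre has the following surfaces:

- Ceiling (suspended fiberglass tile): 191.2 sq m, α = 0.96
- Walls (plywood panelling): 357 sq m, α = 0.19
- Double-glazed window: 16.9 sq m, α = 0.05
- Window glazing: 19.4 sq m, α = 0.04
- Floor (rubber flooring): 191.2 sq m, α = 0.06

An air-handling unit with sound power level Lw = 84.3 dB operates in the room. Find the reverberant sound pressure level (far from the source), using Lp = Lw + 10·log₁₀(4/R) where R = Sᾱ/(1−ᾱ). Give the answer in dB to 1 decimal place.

Σ(Sᵢαᵢ) = 191.2·0.96 + 357·0.19 + 16.9·0.05 + 19.4·0.04 + 191.2·0.06 = 264.475; total area S = 775.7 sq m.
ᾱ = 0.3410, so room constant R = A/(1−ᾱ) = 401.328 sq m.
Lp = 84.3 + 10·log₁₀(4/401.328) = 84.3 + (-20.01) = 64.3 dB.

64.3 dB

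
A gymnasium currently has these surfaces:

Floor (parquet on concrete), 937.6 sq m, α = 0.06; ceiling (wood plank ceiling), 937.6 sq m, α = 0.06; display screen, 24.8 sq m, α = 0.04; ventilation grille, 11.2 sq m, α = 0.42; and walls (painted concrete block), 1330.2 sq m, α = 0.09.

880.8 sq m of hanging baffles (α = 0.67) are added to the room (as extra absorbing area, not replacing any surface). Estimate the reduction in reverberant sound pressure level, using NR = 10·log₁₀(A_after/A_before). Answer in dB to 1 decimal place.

A_before = Σ Sᵢαᵢ = 937.6·0.06 + 937.6·0.06 + 24.8·0.04 + 11.2·0.42 + 1330.2·0.09 = 237.926 sabins.
Added absorption = 880.8 × 0.67 = 590.136 sabins.
A_after = 237.926 + 590.136 = 828.062 sabins.
NR = 10·log₁₀(828.062/237.926) = 5.4 dB.

5.4 dB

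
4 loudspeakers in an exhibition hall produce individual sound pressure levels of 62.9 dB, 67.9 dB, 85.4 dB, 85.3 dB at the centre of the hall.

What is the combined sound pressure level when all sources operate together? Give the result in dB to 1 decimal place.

88.4 dB

Σ 10^(Lᵢ/10) = 6.937e+08.
Combined level = 10 log₁₀(6.937e+08) = 88.4 dB.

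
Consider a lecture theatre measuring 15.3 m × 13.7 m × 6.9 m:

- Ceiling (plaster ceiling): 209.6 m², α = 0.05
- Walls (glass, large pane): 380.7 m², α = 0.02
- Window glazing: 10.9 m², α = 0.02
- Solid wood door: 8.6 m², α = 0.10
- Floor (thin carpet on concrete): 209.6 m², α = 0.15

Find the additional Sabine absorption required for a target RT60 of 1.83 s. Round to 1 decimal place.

Total absorption A₁ = 209.6*0.05 + 380.7*0.02 + 10.9*0.02 + 8.6*0.10 + 209.6*0.15
  = 10.480 + 7.614 + 0.218 + 0.860 + 31.440 = 50.612 m² sabins.
For T = 1.83 s, need A₂ = 0.161·V/T = 0.161·1446.309/1.83 = 127.244 sabins.
Shortfall: 127.244 − 50.612 = 76.6 sabins.

76.6 sabins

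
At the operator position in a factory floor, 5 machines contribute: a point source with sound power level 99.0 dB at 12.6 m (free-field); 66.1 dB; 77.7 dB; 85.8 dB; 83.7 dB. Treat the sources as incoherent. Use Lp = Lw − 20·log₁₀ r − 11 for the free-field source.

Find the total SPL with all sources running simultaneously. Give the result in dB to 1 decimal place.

Source at 12.6 m: Lp = 99.0 − 20·log₁₀(12.6) − 11 = 66.0 dB.
Converting to relative power and adding: 10^(66.0/10) + 10^(66.1/10) + 10^(77.7/10) + 10^(85.8/10) + 10^(83.7/10) = 6.816e+08.
Back to dB: 10·log₁₀ Σ = 88.3 dB.

88.3 dB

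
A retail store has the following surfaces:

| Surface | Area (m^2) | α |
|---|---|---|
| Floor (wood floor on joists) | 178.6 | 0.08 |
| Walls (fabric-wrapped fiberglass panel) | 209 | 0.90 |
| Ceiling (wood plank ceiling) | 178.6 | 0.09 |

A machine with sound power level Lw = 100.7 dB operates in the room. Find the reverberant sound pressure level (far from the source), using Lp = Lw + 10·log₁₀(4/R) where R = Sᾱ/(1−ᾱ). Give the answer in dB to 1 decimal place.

81.2 dB

Σ(Sᵢαᵢ) = 178.6×0.08 + 209×0.90 + 178.6×0.09 = 218.462; total area S = 566.2 m^2.
ᾱ = 0.3858, so room constant R = A/(1−ᾱ) = 355.685 m^2.
Lp = 100.7 + 10·log₁₀(4/355.685) = 100.7 + (-19.49) = 81.2 dB.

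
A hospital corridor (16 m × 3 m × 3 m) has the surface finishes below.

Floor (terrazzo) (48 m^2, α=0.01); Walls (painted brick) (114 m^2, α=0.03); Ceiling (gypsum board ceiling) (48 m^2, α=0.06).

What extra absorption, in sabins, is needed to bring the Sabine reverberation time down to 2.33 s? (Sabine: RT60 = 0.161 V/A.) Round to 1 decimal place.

3.2 sabins

A₁ = Σ Sᵢαᵢ = 48×0.01 + 114×0.03 + 48×0.06 = 6.780 sabins.
For T = 2.33 s, need A₂ = 0.161·V/T = 0.161·144/2.33 = 9.950 sabins.
Shortfall: 9.950 − 6.780 = 3.2 sabins.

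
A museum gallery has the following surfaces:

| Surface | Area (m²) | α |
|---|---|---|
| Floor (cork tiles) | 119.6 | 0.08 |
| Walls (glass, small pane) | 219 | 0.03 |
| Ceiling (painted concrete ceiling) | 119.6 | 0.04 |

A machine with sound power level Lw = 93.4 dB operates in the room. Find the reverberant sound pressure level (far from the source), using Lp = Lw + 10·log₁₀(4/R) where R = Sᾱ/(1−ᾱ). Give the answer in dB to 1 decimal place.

86.0 dB

A = 20.922 sabins; S = 458.2 m².
ᾱ = 20.922/458.2 = 0.0457; R = Sᾱ/(1−ᾱ) = 20.922/(1−0.0457) = 21.924 m².
Lp = 93.4 + 10·log₁₀(4/21.924) = 93.4 + (-7.39) = 86.0 dB.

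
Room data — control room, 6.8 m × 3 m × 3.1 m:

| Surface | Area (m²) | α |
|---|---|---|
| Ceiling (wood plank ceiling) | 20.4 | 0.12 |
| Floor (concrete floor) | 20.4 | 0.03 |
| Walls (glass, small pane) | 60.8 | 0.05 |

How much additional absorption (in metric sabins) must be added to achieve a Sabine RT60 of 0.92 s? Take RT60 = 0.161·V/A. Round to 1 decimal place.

5.0 sabins

Equivalent absorption area: A₁ = 20.4*0.12 + 20.4*0.03 + 60.8*0.05 = 6.100 m².
Target A₂ = 0.161·63.24/0.92 = 11.067 sabins (V = 63.24 m³).
Shortfall: 11.067 − 6.100 = 5.0 sabins.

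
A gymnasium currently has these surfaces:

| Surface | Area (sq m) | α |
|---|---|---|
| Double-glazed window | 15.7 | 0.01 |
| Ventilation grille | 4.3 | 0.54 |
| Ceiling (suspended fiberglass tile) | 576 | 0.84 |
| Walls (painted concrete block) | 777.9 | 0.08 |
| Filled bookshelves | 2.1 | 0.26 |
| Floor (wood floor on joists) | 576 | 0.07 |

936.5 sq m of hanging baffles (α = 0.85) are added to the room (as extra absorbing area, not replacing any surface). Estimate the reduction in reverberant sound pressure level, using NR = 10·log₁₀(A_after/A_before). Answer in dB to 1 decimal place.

Equivalent absorption area: A_before = 15.7×0.01 + 4.3×0.54 + 576×0.84 + 777.9×0.08 + 2.1×0.26 + 576×0.07 = 589.417 sq m.
Treatment contributes 936.5·0.85 = 796.025 sabins.
A_after = 589.417 + 796.025 = 1385.442 sabins.
Reduction = 10 log₁₀(A_after/A_before) = 10 log₁₀(2.3505) = 3.7 dB.

3.7 dB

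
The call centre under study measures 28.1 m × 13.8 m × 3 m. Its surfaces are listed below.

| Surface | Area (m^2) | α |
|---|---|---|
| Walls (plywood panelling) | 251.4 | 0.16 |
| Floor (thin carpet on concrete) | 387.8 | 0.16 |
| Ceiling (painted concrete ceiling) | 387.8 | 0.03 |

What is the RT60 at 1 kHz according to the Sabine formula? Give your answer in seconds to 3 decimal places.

1.644 sec

A = Σ Sᵢαᵢ = 251.4*0.16 + 387.8*0.16 + 387.8*0.03 = 113.906 sabins.
Room volume: 1163.34 m³.
RT60 = 0.161 · V / A = 0.161 × 1163.34 / 113.906 = 1.644 s.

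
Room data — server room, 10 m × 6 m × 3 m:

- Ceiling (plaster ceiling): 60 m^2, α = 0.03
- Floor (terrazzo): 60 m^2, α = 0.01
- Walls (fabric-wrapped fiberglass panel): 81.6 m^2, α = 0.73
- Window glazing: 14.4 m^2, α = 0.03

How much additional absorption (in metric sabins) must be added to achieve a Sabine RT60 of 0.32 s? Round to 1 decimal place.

28.2 sabins

Summing Sᵢαᵢ: 1.800 + 0.600 + 59.568 + 0.432 → A₁ = 62.400 sabins.
For T = 0.32 s, need A₂ = 0.161·V/T = 0.161·180/0.32 = 90.562 sabins.
ΔA = A₂ − A₁ = 90.562 − 62.400 = 28.2 sabins.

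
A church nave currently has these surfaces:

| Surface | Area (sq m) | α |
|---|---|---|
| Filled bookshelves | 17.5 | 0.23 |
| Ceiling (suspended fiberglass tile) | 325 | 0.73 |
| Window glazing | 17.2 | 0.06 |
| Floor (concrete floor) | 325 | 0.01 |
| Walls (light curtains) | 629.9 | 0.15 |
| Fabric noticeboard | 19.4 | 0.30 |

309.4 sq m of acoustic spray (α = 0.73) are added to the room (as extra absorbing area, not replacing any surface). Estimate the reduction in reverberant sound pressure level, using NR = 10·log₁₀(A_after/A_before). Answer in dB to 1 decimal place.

2.2 dB

A_before = Σ Sᵢαᵢ = 17.5·0.23 + 325·0.73 + 17.2·0.06 + 325·0.01 + 629.9·0.15 + 19.4·0.30 = 345.862 sabins.
Treatment contributes 309.4·0.73 = 225.862 sabins.
A_after = 345.862 + 225.862 = 571.724 sabins.
Reduction = 10 log₁₀(A_after/A_before) = 10 log₁₀(1.6530) = 2.2 dB.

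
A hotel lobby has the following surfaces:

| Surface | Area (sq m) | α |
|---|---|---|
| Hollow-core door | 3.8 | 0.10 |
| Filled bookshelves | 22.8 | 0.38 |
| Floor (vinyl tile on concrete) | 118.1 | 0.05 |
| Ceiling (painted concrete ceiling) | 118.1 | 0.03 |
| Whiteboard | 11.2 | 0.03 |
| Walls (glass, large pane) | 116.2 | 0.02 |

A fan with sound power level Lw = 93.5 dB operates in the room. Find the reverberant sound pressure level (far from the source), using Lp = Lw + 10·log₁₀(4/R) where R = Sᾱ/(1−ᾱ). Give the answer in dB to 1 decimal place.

86.0 dB

Σ(Sᵢαᵢ) = 3.8·0.10 + 22.8·0.38 + 118.1·0.05 + 118.1·0.03 + 11.2·0.03 + 116.2·0.02 = 21.152; total area S = 390.2 sq m.
ᾱ = 0.0542, so room constant R = A/(1−ᾱ) = 22.364 sq m.
Lp = Lw + 10 log₁₀(4/R) = 93.5 -7.47 = 86.0 dB.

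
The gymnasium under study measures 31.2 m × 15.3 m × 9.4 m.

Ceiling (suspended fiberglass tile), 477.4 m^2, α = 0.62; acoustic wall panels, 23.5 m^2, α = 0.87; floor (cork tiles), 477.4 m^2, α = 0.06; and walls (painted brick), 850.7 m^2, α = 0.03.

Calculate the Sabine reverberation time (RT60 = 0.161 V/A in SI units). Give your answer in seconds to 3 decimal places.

Summing Sᵢαᵢ: 295.988 + 20.445 + 28.644 + 25.521 → A = 370.598 sabins.
V = 31.2·15.3·9.4 = 4487.184 m³.
T = 0.161 V/A = 0.161·4487.184/370.598 = 1.949 s.

1.949 sec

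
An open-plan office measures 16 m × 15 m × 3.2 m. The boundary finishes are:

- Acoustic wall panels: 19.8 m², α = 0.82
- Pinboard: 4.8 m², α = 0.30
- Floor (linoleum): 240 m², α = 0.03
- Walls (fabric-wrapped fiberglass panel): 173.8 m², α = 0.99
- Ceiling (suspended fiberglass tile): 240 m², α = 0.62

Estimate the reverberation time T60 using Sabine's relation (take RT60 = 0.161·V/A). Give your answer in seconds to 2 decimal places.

Equivalent absorption area: A = 19.8·0.82 + 4.8·0.30 + 240·0.03 + 173.8·0.99 + 240·0.62 = 345.738 m².
Room volume: 768 m³.
T = 0.161 V/A = 0.161·768/345.738 = 0.36 s.

0.36 s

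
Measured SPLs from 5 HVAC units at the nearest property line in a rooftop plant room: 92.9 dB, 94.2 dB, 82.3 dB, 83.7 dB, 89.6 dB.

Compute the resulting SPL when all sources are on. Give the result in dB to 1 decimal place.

Sum in the linear (power) domain: Σ 10^(Lᵢ/10) = 10^(92.9/10) + 10^(94.2/10) + 10^(82.3/10) + 10^(83.7/10) + 10^(89.6/10) = 5.896e+09.
Back to dB: 10·log₁₀ Σ = 97.7 dB.

97.7 dB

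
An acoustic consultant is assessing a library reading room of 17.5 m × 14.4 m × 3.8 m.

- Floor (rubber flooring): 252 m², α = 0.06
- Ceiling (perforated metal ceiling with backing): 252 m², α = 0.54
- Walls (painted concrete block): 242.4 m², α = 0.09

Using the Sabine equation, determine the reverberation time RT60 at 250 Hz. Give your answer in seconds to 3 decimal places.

0.891 sec

Summing Sᵢαᵢ: 15.120 + 136.080 + 21.816 → A = 173.016 sabins.
Volume V = 17.5 × 14.4 × 3.8 = 957.6 m³.
RT60 = 0.161 · V / A = 0.161 × 957.6 / 173.016 = 0.891 s.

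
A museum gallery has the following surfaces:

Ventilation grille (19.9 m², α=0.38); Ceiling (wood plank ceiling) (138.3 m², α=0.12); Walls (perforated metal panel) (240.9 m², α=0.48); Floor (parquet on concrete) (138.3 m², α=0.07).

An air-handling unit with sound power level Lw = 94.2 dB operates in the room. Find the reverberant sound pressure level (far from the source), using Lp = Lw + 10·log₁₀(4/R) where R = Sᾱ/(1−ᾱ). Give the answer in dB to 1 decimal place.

77.1 dB

A = 149.471 sabins; S = 537.4 m².
ᾱ = 149.471/537.4 = 0.2781; R = Sᾱ/(1−ᾱ) = 149.471/(1−0.2781) = 207.052 m².
Lp = Lw + 10 log₁₀(4/R) = 94.2 -17.14 = 77.1 dB.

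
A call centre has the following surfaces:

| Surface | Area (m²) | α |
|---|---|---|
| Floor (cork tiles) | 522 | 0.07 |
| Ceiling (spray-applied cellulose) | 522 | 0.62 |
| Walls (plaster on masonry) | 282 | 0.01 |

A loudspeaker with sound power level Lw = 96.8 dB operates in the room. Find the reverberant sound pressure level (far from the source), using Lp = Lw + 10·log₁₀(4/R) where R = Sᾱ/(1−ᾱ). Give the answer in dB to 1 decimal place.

Σ(Sᵢαᵢ) = 522·0.07 + 522·0.62 + 282·0.01 = 363.000; total area S = 1326.0 m².
ᾱ = 0.2738, so room constant R = A/(1−ᾱ) = 499.862 m².
Lp = Lw + 10 log₁₀(4/R) = 96.8 -20.97 = 75.8 dB.

75.8 dB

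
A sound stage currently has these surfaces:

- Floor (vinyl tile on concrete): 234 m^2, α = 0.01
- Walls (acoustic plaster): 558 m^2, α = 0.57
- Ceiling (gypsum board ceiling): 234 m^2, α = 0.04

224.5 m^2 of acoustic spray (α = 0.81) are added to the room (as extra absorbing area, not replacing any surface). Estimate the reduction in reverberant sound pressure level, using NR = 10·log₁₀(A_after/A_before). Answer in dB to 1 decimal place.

Summing Sᵢαᵢ: 2.340 + 318.060 + 9.360 → A_before = 329.760 sabins.
Treatment contributes 224.5·0.81 = 181.845 sabins.
A_after = 329.760 + 181.845 = 511.605 sabins.
Reduction = 10 log₁₀(A_after/A_before) = 10 log₁₀(1.5514) = 1.9 dB.

1.9 dB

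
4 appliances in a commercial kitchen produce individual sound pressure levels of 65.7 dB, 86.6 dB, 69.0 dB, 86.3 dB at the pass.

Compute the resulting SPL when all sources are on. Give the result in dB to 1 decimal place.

89.5 dB

Sum in the linear (power) domain: Σ 10^(Lᵢ/10) = 10^(65.7/10) + 10^(86.6/10) + 10^(69.0/10) + 10^(86.3/10) = 8.953e+08.
L_total = 10·log₁₀(8.953e+08) = 89.5 dB.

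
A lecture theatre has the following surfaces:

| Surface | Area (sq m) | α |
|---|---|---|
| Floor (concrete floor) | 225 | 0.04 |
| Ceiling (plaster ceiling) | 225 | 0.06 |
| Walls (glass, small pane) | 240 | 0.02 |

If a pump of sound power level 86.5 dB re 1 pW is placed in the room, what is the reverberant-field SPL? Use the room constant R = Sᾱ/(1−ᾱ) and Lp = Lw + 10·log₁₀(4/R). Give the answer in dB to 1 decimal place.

A = 27.300 sabins; S = 690.0 sq m.
ᾱ = 0.0396, so room constant R = A/(1−ᾱ) = 28.426 sq m.
Lp = 86.5 + 10·log₁₀(4/28.426) = 86.5 + (-8.52) = 78.0 dB.

78.0 dB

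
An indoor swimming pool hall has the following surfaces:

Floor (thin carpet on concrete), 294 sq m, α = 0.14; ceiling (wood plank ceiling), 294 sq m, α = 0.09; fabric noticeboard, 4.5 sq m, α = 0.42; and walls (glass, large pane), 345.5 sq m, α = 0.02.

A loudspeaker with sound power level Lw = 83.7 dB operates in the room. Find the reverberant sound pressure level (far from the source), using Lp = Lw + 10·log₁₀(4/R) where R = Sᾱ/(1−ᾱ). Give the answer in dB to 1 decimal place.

Σ(Sᵢαᵢ) = 294·0.14 + 294·0.09 + 4.5·0.42 + 345.5·0.02 = 76.420; total area S = 938.0 sq m.
ᾱ = 0.0815, so room constant R = A/(1−ᾱ) = 83.201 sq m.
Lp = Lw + 10 log₁₀(4/R) = 83.7 -13.18 = 70.5 dB.

70.5 dB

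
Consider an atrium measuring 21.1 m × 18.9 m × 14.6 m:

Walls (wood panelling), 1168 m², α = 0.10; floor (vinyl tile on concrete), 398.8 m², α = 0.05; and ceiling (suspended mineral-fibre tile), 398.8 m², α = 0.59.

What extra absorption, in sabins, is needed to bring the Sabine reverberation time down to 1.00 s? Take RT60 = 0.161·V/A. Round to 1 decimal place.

Total absorption A₁ = 1168*0.10 + 398.8*0.05 + 398.8*0.59
  = 116.800 + 19.940 + 235.292 = 372.032 m² sabins.
V = 5822.334 m³. Required absorption A₂ = 0.161 × 5822.334 / 1.00 = 937.396 sabins.
Shortfall: 937.396 − 372.032 = 565.4 sabins.

565.4 sabins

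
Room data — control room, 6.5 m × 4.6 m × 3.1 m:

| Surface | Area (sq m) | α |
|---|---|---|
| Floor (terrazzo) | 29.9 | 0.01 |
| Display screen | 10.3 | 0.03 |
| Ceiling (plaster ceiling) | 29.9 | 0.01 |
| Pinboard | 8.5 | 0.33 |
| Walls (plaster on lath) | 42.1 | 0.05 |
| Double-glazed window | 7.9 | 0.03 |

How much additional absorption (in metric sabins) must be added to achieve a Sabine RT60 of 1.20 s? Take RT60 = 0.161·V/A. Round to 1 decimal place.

6.4 sabins

Total absorption A₁ = 29.9·0.01 + 10.3·0.03 + 29.9·0.01 + 8.5·0.33 + 42.1·0.05 + 7.9·0.03
  = 0.299 + 0.309 + 0.299 + 2.805 + 2.105 + 0.237 = 6.054 sq m sabins.
Target A₂ = 0.161·92.69/1.20 = 12.436 sabins (V = 92.69 m³).
Additional absorption ΔA = 12.436 − 6.054 = 6.4 sabins.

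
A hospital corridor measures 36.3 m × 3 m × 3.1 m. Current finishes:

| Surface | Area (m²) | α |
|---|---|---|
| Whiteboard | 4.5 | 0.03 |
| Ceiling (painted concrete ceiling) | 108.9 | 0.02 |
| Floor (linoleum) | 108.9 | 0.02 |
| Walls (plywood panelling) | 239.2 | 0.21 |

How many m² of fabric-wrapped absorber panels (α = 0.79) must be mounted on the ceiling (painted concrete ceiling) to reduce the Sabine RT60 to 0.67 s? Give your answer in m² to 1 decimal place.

Equivalent absorption area: A₁ = 4.5*0.03 + 108.9*0.02 + 108.9*0.02 + 239.2*0.21 = 54.723 m².
V = 337.59 m³. Target absorption A₂ = 0.161 × 337.59 / 0.67 = 81.122 sabins.
ΔA needed = 81.122 − 54.723 = 26.399 sabins.
Net gain per m²: Δα = 0.79 − 0.02 = 0.77.
Area = ΔA/Δα = 26.399/0.77 = 34.3 m².

34.3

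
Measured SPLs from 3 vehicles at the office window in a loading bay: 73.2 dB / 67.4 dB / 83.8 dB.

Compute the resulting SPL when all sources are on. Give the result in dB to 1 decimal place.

84.3 dB

Σ 10^(Lᵢ/10) = 2.663e+08.
Combined level = 10 log₁₀(2.663e+08) = 84.3 dB.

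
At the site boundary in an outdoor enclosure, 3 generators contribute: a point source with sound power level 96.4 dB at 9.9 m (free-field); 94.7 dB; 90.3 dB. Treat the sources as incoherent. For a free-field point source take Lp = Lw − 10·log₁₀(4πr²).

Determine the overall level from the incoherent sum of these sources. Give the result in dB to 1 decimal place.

96.0 dB

Source at 9.9 m: Lp = 96.4 − 10·log₁₀(4π·9.9²) = 96.4 − 10·log₁₀(1231.630) = 65.5 dB.
Σ 10^(Lᵢ/10) = 4.026e+09.
L_total = 10·log₁₀(4.026e+09) = 96.0 dB.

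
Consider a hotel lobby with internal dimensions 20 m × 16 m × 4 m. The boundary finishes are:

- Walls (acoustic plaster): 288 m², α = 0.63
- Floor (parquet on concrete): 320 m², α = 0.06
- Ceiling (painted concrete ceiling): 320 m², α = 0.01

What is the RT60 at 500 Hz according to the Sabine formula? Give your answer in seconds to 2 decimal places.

Total absorption A = 288*0.63 + 320*0.06 + 320*0.01
  = 181.440 + 19.200 + 3.200 = 203.840 m² sabins.
Room volume: 1280 m³.
RT60 = 0.161 · V / A = 0.161 × 1280 / 203.840 = 1.01 s.

1.01 s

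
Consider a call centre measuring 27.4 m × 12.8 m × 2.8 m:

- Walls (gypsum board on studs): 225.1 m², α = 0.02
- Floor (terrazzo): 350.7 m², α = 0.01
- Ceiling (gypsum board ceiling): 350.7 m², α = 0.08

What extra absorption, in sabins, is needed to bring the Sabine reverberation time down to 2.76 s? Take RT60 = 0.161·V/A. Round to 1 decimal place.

Total absorption A₁ = 225.1*0.02 + 350.7*0.01 + 350.7*0.08
  = 4.502 + 3.507 + 28.056 = 36.065 m² sabins.
Target A₂ = 0.161·982.016/2.76 = 57.284 sabins (V = 982.016 m³).
Shortfall: 57.284 − 36.065 = 21.2 sabins.

21.2 sabins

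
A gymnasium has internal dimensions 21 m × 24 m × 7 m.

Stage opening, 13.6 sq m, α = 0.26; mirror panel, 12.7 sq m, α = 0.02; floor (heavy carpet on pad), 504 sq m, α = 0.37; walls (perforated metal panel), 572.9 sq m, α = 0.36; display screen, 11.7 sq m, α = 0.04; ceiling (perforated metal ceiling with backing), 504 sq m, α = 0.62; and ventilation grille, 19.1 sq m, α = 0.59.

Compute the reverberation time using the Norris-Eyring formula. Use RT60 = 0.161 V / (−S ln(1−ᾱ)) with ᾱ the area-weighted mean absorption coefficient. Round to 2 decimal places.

0.60 s

S = Σ Sᵢ = 1638.0 sq m.
Σ(Sᵢαᵢ) = 13.6·0.26 + 12.7·0.02 + 504·0.37 + 572.9·0.36 + 11.7·0.04 + 504·0.62 + 19.1·0.59 = 720.731.
Mean coefficient ᾱ = A/S = 0.4400.
−S·ln(1−ᾱ) = −1638.0 × ln(1 − 0.4400) = 949.743.
V = 21 × 24 × 7 = 3528 m³.
RT60 = 0.161 × 3528 / 949.743 = 0.60 s.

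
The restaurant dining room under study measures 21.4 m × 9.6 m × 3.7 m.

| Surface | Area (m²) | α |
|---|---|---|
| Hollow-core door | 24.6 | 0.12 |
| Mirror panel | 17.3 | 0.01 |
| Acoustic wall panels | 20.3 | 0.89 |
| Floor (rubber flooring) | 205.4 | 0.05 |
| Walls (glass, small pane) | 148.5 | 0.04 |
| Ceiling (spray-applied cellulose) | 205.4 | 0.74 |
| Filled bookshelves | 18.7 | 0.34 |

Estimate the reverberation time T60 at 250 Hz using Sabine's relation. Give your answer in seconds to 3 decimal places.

Summing Sᵢαᵢ: 2.952 + 0.173 + 18.067 + 10.270 + 5.940 + 151.996 + 6.358 → A = 195.756 sabins.
Volume V = 21.4 × 9.6 × 3.7 = 760.128 m³.
RT60 = 0.161 · V / A = 0.161 × 760.128 / 195.756 = 0.625 s.

0.625 s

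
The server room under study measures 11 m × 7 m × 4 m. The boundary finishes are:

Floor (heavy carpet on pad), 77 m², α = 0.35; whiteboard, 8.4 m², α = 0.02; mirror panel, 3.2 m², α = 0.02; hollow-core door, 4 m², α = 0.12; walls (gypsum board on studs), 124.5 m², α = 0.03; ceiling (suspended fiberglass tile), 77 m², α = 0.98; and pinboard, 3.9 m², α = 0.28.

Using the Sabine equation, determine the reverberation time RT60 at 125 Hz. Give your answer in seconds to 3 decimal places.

0.459 s

Equivalent absorption area: A = 77·0.35 + 8.4·0.02 + 3.2·0.02 + 4·0.12 + 124.5·0.03 + 77·0.98 + 3.9·0.28 = 107.949 m².
Room volume: 308 m³.
Sabine: RT60 = 0.161 × 308 / 107.949 = 0.459 s.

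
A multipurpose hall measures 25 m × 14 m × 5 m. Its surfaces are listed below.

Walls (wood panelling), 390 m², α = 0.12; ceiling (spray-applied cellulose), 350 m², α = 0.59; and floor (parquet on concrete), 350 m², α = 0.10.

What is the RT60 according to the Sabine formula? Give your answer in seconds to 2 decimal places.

0.98 sec

Summing Sᵢαᵢ: 46.800 + 206.500 + 35.000 → A = 288.300 sabins.
Volume V = 25 × 14 × 5 = 1750 m³.
Sabine: RT60 = 0.161 × 1750 / 288.300 = 0.98 s.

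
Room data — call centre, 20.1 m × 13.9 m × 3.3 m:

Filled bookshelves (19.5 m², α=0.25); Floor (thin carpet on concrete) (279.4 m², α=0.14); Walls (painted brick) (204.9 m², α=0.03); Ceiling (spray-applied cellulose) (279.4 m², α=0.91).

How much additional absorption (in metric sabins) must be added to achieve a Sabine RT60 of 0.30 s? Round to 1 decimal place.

190.4 sabins

Equivalent absorption area: A₁ = 19.5*0.25 + 279.4*0.14 + 204.9*0.03 + 279.4*0.91 = 304.392 m².
V = 921.987 m³. Required absorption A₂ = 0.161 × 921.987 / 0.30 = 494.800 sabins.
Additional absorption ΔA = 494.800 − 304.392 = 190.4 sabins.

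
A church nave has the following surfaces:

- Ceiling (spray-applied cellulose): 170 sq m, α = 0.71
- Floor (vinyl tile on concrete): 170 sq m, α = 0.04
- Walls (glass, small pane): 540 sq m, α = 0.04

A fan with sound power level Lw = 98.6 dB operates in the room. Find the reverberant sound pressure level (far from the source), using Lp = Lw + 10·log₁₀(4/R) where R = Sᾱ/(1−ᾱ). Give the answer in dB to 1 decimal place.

82.1 dB

A = 149.100 sabins; S = 880.0 sq m.
ᾱ = 0.1694, so room constant R = A/(1−ᾱ) = 179.509 sq m.
Lp = 98.6 + 10·log₁₀(4/179.509) = 98.6 + (-16.52) = 82.1 dB.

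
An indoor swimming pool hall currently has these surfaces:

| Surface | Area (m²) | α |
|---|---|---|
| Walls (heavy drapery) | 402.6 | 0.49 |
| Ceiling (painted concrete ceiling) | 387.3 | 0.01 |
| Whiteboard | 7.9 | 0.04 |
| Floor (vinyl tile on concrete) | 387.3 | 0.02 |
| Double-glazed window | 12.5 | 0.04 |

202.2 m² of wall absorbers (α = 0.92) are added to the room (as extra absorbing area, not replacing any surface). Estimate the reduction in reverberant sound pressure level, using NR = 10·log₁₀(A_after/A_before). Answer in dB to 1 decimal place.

A_before = Σ Sᵢαᵢ = 402.6×0.49 + 387.3×0.01 + 7.9×0.04 + 387.3×0.02 + 12.5×0.04 = 209.709 sabins.
Added absorption = 202.2 × 0.92 = 186.024 sabins.
A_after = 209.709 + 186.024 = 395.733 sabins.
Reduction = 10 log₁₀(A_after/A_before) = 10 log₁₀(1.8871) = 2.8 dB.

2.8 dB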